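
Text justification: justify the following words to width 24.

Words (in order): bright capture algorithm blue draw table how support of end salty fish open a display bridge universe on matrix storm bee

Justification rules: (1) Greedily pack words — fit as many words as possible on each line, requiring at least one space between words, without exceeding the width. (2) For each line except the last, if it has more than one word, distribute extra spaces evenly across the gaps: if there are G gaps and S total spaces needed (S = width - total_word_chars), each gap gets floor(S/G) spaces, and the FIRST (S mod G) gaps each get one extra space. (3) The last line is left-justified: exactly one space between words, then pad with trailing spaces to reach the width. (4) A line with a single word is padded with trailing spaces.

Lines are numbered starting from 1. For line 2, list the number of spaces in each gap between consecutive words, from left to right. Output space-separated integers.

Line 1: ['bright', 'capture', 'algorithm'] (min_width=24, slack=0)
Line 2: ['blue', 'draw', 'table', 'how'] (min_width=19, slack=5)
Line 3: ['support', 'of', 'end', 'salty'] (min_width=20, slack=4)
Line 4: ['fish', 'open', 'a', 'display'] (min_width=19, slack=5)
Line 5: ['bridge', 'universe', 'on'] (min_width=18, slack=6)
Line 6: ['matrix', 'storm', 'bee'] (min_width=16, slack=8)

Answer: 3 3 2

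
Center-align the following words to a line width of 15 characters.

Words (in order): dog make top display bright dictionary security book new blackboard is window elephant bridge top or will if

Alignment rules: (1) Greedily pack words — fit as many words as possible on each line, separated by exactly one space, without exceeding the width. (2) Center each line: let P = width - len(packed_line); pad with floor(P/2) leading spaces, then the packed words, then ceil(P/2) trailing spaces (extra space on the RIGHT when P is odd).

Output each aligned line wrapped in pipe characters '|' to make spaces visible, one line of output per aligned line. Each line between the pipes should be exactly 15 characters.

Line 1: ['dog', 'make', 'top'] (min_width=12, slack=3)
Line 2: ['display', 'bright'] (min_width=14, slack=1)
Line 3: ['dictionary'] (min_width=10, slack=5)
Line 4: ['security', 'book'] (min_width=13, slack=2)
Line 5: ['new', 'blackboard'] (min_width=14, slack=1)
Line 6: ['is', 'window'] (min_width=9, slack=6)
Line 7: ['elephant', 'bridge'] (min_width=15, slack=0)
Line 8: ['top', 'or', 'will', 'if'] (min_width=14, slack=1)

Answer: | dog make top  |
|display bright |
|  dictionary   |
| security book |
|new blackboard |
|   is window   |
|elephant bridge|
|top or will if |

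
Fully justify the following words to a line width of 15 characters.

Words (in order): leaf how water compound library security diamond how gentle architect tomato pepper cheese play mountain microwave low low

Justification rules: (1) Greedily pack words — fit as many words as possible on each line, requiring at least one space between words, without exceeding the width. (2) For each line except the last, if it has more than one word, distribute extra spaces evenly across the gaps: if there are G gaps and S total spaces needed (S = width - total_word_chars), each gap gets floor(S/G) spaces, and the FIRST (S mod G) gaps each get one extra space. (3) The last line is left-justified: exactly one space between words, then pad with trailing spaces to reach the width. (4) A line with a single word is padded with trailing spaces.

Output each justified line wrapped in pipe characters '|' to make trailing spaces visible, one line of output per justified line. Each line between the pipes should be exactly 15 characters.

Line 1: ['leaf', 'how', 'water'] (min_width=14, slack=1)
Line 2: ['compound'] (min_width=8, slack=7)
Line 3: ['library'] (min_width=7, slack=8)
Line 4: ['security'] (min_width=8, slack=7)
Line 5: ['diamond', 'how'] (min_width=11, slack=4)
Line 6: ['gentle'] (min_width=6, slack=9)
Line 7: ['architect'] (min_width=9, slack=6)
Line 8: ['tomato', 'pepper'] (min_width=13, slack=2)
Line 9: ['cheese', 'play'] (min_width=11, slack=4)
Line 10: ['mountain'] (min_width=8, slack=7)
Line 11: ['microwave', 'low'] (min_width=13, slack=2)
Line 12: ['low'] (min_width=3, slack=12)

Answer: |leaf  how water|
|compound       |
|library        |
|security       |
|diamond     how|
|gentle         |
|architect      |
|tomato   pepper|
|cheese     play|
|mountain       |
|microwave   low|
|low            |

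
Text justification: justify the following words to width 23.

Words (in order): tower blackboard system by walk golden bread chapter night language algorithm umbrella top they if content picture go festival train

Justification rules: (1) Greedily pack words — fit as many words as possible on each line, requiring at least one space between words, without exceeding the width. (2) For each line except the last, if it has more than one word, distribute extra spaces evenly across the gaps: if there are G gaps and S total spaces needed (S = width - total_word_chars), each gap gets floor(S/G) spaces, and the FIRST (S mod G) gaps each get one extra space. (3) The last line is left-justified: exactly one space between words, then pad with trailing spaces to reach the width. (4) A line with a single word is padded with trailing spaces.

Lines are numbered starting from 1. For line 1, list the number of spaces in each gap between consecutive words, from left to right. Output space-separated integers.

Answer: 1 1

Derivation:
Line 1: ['tower', 'blackboard', 'system'] (min_width=23, slack=0)
Line 2: ['by', 'walk', 'golden', 'bread'] (min_width=20, slack=3)
Line 3: ['chapter', 'night', 'language'] (min_width=22, slack=1)
Line 4: ['algorithm', 'umbrella', 'top'] (min_width=22, slack=1)
Line 5: ['they', 'if', 'content', 'picture'] (min_width=23, slack=0)
Line 6: ['go', 'festival', 'train'] (min_width=17, slack=6)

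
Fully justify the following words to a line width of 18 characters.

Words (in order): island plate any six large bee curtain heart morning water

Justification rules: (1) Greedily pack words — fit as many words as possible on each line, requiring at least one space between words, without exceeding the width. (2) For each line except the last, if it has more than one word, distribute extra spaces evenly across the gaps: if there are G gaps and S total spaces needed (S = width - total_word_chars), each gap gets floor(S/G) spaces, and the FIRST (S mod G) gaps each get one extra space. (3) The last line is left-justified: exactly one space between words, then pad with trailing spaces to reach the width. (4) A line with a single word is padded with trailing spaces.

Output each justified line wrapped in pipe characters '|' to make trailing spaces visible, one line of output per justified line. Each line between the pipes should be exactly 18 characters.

Line 1: ['island', 'plate', 'any'] (min_width=16, slack=2)
Line 2: ['six', 'large', 'bee'] (min_width=13, slack=5)
Line 3: ['curtain', 'heart'] (min_width=13, slack=5)
Line 4: ['morning', 'water'] (min_width=13, slack=5)

Answer: |island  plate  any|
|six    large   bee|
|curtain      heart|
|morning water     |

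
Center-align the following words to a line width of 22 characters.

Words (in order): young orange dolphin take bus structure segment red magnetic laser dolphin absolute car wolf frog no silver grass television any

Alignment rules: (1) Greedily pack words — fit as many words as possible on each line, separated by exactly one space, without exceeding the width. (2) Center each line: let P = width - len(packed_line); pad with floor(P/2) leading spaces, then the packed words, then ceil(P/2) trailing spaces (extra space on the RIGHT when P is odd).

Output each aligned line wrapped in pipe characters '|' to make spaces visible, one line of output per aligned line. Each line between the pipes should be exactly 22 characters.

Line 1: ['young', 'orange', 'dolphin'] (min_width=20, slack=2)
Line 2: ['take', 'bus', 'structure'] (min_width=18, slack=4)
Line 3: ['segment', 'red', 'magnetic'] (min_width=20, slack=2)
Line 4: ['laser', 'dolphin', 'absolute'] (min_width=22, slack=0)
Line 5: ['car', 'wolf', 'frog', 'no'] (min_width=16, slack=6)
Line 6: ['silver', 'grass'] (min_width=12, slack=10)
Line 7: ['television', 'any'] (min_width=14, slack=8)

Answer: | young orange dolphin |
|  take bus structure  |
| segment red magnetic |
|laser dolphin absolute|
|   car wolf frog no   |
|     silver grass     |
|    television any    |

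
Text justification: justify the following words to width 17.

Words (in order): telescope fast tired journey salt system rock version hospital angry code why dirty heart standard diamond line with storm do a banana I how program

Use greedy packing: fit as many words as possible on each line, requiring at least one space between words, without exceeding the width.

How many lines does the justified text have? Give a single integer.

Answer: 10

Derivation:
Line 1: ['telescope', 'fast'] (min_width=14, slack=3)
Line 2: ['tired', 'journey'] (min_width=13, slack=4)
Line 3: ['salt', 'system', 'rock'] (min_width=16, slack=1)
Line 4: ['version', 'hospital'] (min_width=16, slack=1)
Line 5: ['angry', 'code', 'why'] (min_width=14, slack=3)
Line 6: ['dirty', 'heart'] (min_width=11, slack=6)
Line 7: ['standard', 'diamond'] (min_width=16, slack=1)
Line 8: ['line', 'with', 'storm'] (min_width=15, slack=2)
Line 9: ['do', 'a', 'banana', 'I', 'how'] (min_width=17, slack=0)
Line 10: ['program'] (min_width=7, slack=10)
Total lines: 10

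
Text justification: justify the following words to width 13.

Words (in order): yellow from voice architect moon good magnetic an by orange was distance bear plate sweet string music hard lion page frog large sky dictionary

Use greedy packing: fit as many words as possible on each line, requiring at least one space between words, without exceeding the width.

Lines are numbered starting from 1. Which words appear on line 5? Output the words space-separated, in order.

Line 1: ['yellow', 'from'] (min_width=11, slack=2)
Line 2: ['voice'] (min_width=5, slack=8)
Line 3: ['architect'] (min_width=9, slack=4)
Line 4: ['moon', 'good'] (min_width=9, slack=4)
Line 5: ['magnetic', 'an'] (min_width=11, slack=2)
Line 6: ['by', 'orange', 'was'] (min_width=13, slack=0)
Line 7: ['distance', 'bear'] (min_width=13, slack=0)
Line 8: ['plate', 'sweet'] (min_width=11, slack=2)
Line 9: ['string', 'music'] (min_width=12, slack=1)
Line 10: ['hard', 'lion'] (min_width=9, slack=4)
Line 11: ['page', 'frog'] (min_width=9, slack=4)
Line 12: ['large', 'sky'] (min_width=9, slack=4)
Line 13: ['dictionary'] (min_width=10, slack=3)

Answer: magnetic an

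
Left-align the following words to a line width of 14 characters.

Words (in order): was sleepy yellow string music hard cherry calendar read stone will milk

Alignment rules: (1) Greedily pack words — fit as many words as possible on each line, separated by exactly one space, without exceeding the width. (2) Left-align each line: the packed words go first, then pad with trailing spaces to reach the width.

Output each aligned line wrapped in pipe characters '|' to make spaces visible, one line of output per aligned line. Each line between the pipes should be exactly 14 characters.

Answer: |was sleepy    |
|yellow string |
|music hard    |
|cherry        |
|calendar read |
|stone will    |
|milk          |

Derivation:
Line 1: ['was', 'sleepy'] (min_width=10, slack=4)
Line 2: ['yellow', 'string'] (min_width=13, slack=1)
Line 3: ['music', 'hard'] (min_width=10, slack=4)
Line 4: ['cherry'] (min_width=6, slack=8)
Line 5: ['calendar', 'read'] (min_width=13, slack=1)
Line 6: ['stone', 'will'] (min_width=10, slack=4)
Line 7: ['milk'] (min_width=4, slack=10)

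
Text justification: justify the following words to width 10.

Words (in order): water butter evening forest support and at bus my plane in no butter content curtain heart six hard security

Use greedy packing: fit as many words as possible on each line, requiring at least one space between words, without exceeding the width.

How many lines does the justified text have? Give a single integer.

Answer: 14

Derivation:
Line 1: ['water'] (min_width=5, slack=5)
Line 2: ['butter'] (min_width=6, slack=4)
Line 3: ['evening'] (min_width=7, slack=3)
Line 4: ['forest'] (min_width=6, slack=4)
Line 5: ['support'] (min_width=7, slack=3)
Line 6: ['and', 'at', 'bus'] (min_width=10, slack=0)
Line 7: ['my', 'plane'] (min_width=8, slack=2)
Line 8: ['in', 'no'] (min_width=5, slack=5)
Line 9: ['butter'] (min_width=6, slack=4)
Line 10: ['content'] (min_width=7, slack=3)
Line 11: ['curtain'] (min_width=7, slack=3)
Line 12: ['heart', 'six'] (min_width=9, slack=1)
Line 13: ['hard'] (min_width=4, slack=6)
Line 14: ['security'] (min_width=8, slack=2)
Total lines: 14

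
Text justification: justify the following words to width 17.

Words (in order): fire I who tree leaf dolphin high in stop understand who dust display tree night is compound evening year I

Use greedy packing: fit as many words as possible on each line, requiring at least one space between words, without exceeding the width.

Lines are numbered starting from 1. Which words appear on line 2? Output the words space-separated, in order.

Line 1: ['fire', 'I', 'who', 'tree'] (min_width=15, slack=2)
Line 2: ['leaf', 'dolphin', 'high'] (min_width=17, slack=0)
Line 3: ['in', 'stop'] (min_width=7, slack=10)
Line 4: ['understand', 'who'] (min_width=14, slack=3)
Line 5: ['dust', 'display', 'tree'] (min_width=17, slack=0)
Line 6: ['night', 'is', 'compound'] (min_width=17, slack=0)
Line 7: ['evening', 'year', 'I'] (min_width=14, slack=3)

Answer: leaf dolphin high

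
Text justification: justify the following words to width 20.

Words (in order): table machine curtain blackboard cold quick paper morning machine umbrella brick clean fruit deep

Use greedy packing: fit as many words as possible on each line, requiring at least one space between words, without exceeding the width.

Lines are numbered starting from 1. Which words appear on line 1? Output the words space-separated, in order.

Line 1: ['table', 'machine'] (min_width=13, slack=7)
Line 2: ['curtain', 'blackboard'] (min_width=18, slack=2)
Line 3: ['cold', 'quick', 'paper'] (min_width=16, slack=4)
Line 4: ['morning', 'machine'] (min_width=15, slack=5)
Line 5: ['umbrella', 'brick', 'clean'] (min_width=20, slack=0)
Line 6: ['fruit', 'deep'] (min_width=10, slack=10)

Answer: table machine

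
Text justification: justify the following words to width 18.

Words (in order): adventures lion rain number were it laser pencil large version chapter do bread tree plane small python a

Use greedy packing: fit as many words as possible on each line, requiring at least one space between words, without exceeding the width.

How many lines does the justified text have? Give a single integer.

Line 1: ['adventures', 'lion'] (min_width=15, slack=3)
Line 2: ['rain', 'number', 'were'] (min_width=16, slack=2)
Line 3: ['it', 'laser', 'pencil'] (min_width=15, slack=3)
Line 4: ['large', 'version'] (min_width=13, slack=5)
Line 5: ['chapter', 'do', 'bread'] (min_width=16, slack=2)
Line 6: ['tree', 'plane', 'small'] (min_width=16, slack=2)
Line 7: ['python', 'a'] (min_width=8, slack=10)
Total lines: 7

Answer: 7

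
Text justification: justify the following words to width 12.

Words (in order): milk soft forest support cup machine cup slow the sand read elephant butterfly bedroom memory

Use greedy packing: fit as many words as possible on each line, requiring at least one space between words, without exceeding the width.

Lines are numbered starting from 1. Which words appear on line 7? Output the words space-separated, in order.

Line 1: ['milk', 'soft'] (min_width=9, slack=3)
Line 2: ['forest'] (min_width=6, slack=6)
Line 3: ['support', 'cup'] (min_width=11, slack=1)
Line 4: ['machine', 'cup'] (min_width=11, slack=1)
Line 5: ['slow', 'the'] (min_width=8, slack=4)
Line 6: ['sand', 'read'] (min_width=9, slack=3)
Line 7: ['elephant'] (min_width=8, slack=4)
Line 8: ['butterfly'] (min_width=9, slack=3)
Line 9: ['bedroom'] (min_width=7, slack=5)
Line 10: ['memory'] (min_width=6, slack=6)

Answer: elephant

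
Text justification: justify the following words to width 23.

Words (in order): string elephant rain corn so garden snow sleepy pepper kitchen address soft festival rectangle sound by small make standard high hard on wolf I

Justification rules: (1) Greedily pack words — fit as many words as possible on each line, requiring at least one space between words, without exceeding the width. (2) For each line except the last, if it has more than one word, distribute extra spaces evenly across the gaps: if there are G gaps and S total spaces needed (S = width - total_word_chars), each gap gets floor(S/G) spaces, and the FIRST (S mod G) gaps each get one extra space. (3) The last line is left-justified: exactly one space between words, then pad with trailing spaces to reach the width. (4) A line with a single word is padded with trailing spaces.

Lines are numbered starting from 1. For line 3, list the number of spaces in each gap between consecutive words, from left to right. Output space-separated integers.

Answer: 2 2

Derivation:
Line 1: ['string', 'elephant', 'rain'] (min_width=20, slack=3)
Line 2: ['corn', 'so', 'garden', 'snow'] (min_width=19, slack=4)
Line 3: ['sleepy', 'pepper', 'kitchen'] (min_width=21, slack=2)
Line 4: ['address', 'soft', 'festival'] (min_width=21, slack=2)
Line 5: ['rectangle', 'sound', 'by'] (min_width=18, slack=5)
Line 6: ['small', 'make', 'standard'] (min_width=19, slack=4)
Line 7: ['high', 'hard', 'on', 'wolf', 'I'] (min_width=19, slack=4)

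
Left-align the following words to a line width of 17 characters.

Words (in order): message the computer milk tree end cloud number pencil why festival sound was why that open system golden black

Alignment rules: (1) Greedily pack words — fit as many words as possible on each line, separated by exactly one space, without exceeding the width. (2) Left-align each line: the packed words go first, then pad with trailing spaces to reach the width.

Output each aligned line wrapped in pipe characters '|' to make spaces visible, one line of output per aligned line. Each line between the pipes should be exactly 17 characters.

Answer: |message the      |
|computer milk    |
|tree end cloud   |
|number pencil why|
|festival sound   |
|was why that open|
|system golden    |
|black            |

Derivation:
Line 1: ['message', 'the'] (min_width=11, slack=6)
Line 2: ['computer', 'milk'] (min_width=13, slack=4)
Line 3: ['tree', 'end', 'cloud'] (min_width=14, slack=3)
Line 4: ['number', 'pencil', 'why'] (min_width=17, slack=0)
Line 5: ['festival', 'sound'] (min_width=14, slack=3)
Line 6: ['was', 'why', 'that', 'open'] (min_width=17, slack=0)
Line 7: ['system', 'golden'] (min_width=13, slack=4)
Line 8: ['black'] (min_width=5, slack=12)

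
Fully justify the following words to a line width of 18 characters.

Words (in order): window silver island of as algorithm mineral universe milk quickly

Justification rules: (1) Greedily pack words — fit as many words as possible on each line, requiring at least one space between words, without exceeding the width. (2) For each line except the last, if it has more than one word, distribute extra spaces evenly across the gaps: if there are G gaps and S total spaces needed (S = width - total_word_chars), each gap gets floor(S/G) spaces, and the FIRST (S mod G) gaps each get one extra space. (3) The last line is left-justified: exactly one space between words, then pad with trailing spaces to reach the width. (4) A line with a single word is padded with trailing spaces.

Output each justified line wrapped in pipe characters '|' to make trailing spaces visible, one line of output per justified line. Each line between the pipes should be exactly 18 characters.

Line 1: ['window', 'silver'] (min_width=13, slack=5)
Line 2: ['island', 'of', 'as'] (min_width=12, slack=6)
Line 3: ['algorithm', 'mineral'] (min_width=17, slack=1)
Line 4: ['universe', 'milk'] (min_width=13, slack=5)
Line 5: ['quickly'] (min_width=7, slack=11)

Answer: |window      silver|
|island    of    as|
|algorithm  mineral|
|universe      milk|
|quickly           |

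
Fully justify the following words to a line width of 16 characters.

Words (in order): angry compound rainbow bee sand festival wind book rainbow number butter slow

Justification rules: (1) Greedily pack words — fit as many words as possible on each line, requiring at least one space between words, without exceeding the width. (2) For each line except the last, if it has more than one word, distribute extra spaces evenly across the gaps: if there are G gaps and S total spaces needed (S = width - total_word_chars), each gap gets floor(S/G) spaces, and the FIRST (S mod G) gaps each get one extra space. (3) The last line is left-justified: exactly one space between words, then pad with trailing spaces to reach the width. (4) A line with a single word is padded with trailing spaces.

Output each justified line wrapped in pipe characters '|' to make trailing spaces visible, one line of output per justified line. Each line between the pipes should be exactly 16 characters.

Answer: |angry   compound|
|rainbow bee sand|
|festival    wind|
|book     rainbow|
|number    butter|
|slow            |

Derivation:
Line 1: ['angry', 'compound'] (min_width=14, slack=2)
Line 2: ['rainbow', 'bee', 'sand'] (min_width=16, slack=0)
Line 3: ['festival', 'wind'] (min_width=13, slack=3)
Line 4: ['book', 'rainbow'] (min_width=12, slack=4)
Line 5: ['number', 'butter'] (min_width=13, slack=3)
Line 6: ['slow'] (min_width=4, slack=12)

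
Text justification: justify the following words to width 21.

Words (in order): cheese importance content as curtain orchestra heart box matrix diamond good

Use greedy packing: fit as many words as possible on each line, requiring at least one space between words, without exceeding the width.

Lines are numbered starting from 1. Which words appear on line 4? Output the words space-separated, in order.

Answer: matrix diamond good

Derivation:
Line 1: ['cheese', 'importance'] (min_width=17, slack=4)
Line 2: ['content', 'as', 'curtain'] (min_width=18, slack=3)
Line 3: ['orchestra', 'heart', 'box'] (min_width=19, slack=2)
Line 4: ['matrix', 'diamond', 'good'] (min_width=19, slack=2)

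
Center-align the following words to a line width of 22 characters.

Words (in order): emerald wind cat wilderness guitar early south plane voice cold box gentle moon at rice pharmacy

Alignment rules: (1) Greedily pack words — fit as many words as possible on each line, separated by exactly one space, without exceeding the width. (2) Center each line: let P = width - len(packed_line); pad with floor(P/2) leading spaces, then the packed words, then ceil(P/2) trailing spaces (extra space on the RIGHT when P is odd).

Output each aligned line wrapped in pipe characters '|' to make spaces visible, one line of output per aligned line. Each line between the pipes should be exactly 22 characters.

Answer: |   emerald wind cat   |
|  wilderness guitar   |
|  early south plane   |
|voice cold box gentle |
|moon at rice pharmacy |

Derivation:
Line 1: ['emerald', 'wind', 'cat'] (min_width=16, slack=6)
Line 2: ['wilderness', 'guitar'] (min_width=17, slack=5)
Line 3: ['early', 'south', 'plane'] (min_width=17, slack=5)
Line 4: ['voice', 'cold', 'box', 'gentle'] (min_width=21, slack=1)
Line 5: ['moon', 'at', 'rice', 'pharmacy'] (min_width=21, slack=1)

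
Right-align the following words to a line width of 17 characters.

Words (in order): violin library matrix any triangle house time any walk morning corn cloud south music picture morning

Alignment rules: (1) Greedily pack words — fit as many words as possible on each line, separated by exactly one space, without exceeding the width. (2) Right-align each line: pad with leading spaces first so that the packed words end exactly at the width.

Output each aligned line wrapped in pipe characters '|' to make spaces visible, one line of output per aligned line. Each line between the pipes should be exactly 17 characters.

Answer: |   violin library|
|       matrix any|
|   triangle house|
|    time any walk|
|     morning corn|
|cloud south music|
|  picture morning|

Derivation:
Line 1: ['violin', 'library'] (min_width=14, slack=3)
Line 2: ['matrix', 'any'] (min_width=10, slack=7)
Line 3: ['triangle', 'house'] (min_width=14, slack=3)
Line 4: ['time', 'any', 'walk'] (min_width=13, slack=4)
Line 5: ['morning', 'corn'] (min_width=12, slack=5)
Line 6: ['cloud', 'south', 'music'] (min_width=17, slack=0)
Line 7: ['picture', 'morning'] (min_width=15, slack=2)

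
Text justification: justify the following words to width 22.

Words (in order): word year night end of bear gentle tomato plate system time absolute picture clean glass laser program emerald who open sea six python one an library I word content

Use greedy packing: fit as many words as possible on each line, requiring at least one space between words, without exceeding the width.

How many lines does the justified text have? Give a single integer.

Answer: 8

Derivation:
Line 1: ['word', 'year', 'night', 'end', 'of'] (min_width=22, slack=0)
Line 2: ['bear', 'gentle', 'tomato'] (min_width=18, slack=4)
Line 3: ['plate', 'system', 'time'] (min_width=17, slack=5)
Line 4: ['absolute', 'picture', 'clean'] (min_width=22, slack=0)
Line 5: ['glass', 'laser', 'program'] (min_width=19, slack=3)
Line 6: ['emerald', 'who', 'open', 'sea'] (min_width=20, slack=2)
Line 7: ['six', 'python', 'one', 'an'] (min_width=17, slack=5)
Line 8: ['library', 'I', 'word', 'content'] (min_width=22, slack=0)
Total lines: 8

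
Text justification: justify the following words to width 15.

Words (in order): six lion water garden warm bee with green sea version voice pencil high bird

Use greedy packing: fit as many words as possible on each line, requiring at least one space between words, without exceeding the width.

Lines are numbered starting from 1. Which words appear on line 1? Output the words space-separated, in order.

Answer: six lion water

Derivation:
Line 1: ['six', 'lion', 'water'] (min_width=14, slack=1)
Line 2: ['garden', 'warm', 'bee'] (min_width=15, slack=0)
Line 3: ['with', 'green', 'sea'] (min_width=14, slack=1)
Line 4: ['version', 'voice'] (min_width=13, slack=2)
Line 5: ['pencil', 'high'] (min_width=11, slack=4)
Line 6: ['bird'] (min_width=4, slack=11)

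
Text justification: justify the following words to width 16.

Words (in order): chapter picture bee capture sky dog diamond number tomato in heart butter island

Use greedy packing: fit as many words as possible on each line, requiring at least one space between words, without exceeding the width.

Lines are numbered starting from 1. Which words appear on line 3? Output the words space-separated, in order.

Answer: dog diamond

Derivation:
Line 1: ['chapter', 'picture'] (min_width=15, slack=1)
Line 2: ['bee', 'capture', 'sky'] (min_width=15, slack=1)
Line 3: ['dog', 'diamond'] (min_width=11, slack=5)
Line 4: ['number', 'tomato', 'in'] (min_width=16, slack=0)
Line 5: ['heart', 'butter'] (min_width=12, slack=4)
Line 6: ['island'] (min_width=6, slack=10)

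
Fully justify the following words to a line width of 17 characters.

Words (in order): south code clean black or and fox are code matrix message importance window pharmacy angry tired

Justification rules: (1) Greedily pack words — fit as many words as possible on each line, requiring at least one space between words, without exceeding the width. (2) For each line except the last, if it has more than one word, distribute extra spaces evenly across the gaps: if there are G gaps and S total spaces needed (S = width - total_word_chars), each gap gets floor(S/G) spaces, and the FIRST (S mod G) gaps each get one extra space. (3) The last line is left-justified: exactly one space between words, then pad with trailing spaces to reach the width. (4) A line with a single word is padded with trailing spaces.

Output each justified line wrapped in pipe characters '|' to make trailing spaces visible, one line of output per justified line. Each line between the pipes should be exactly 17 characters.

Answer: |south  code clean|
|black  or and fox|
|are  code  matrix|
|message          |
|importance window|
|pharmacy    angry|
|tired            |

Derivation:
Line 1: ['south', 'code', 'clean'] (min_width=16, slack=1)
Line 2: ['black', 'or', 'and', 'fox'] (min_width=16, slack=1)
Line 3: ['are', 'code', 'matrix'] (min_width=15, slack=2)
Line 4: ['message'] (min_width=7, slack=10)
Line 5: ['importance', 'window'] (min_width=17, slack=0)
Line 6: ['pharmacy', 'angry'] (min_width=14, slack=3)
Line 7: ['tired'] (min_width=5, slack=12)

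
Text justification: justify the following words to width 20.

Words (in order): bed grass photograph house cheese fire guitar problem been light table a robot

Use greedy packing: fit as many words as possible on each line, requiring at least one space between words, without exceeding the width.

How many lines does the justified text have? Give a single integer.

Answer: 4

Derivation:
Line 1: ['bed', 'grass', 'photograph'] (min_width=20, slack=0)
Line 2: ['house', 'cheese', 'fire'] (min_width=17, slack=3)
Line 3: ['guitar', 'problem', 'been'] (min_width=19, slack=1)
Line 4: ['light', 'table', 'a', 'robot'] (min_width=19, slack=1)
Total lines: 4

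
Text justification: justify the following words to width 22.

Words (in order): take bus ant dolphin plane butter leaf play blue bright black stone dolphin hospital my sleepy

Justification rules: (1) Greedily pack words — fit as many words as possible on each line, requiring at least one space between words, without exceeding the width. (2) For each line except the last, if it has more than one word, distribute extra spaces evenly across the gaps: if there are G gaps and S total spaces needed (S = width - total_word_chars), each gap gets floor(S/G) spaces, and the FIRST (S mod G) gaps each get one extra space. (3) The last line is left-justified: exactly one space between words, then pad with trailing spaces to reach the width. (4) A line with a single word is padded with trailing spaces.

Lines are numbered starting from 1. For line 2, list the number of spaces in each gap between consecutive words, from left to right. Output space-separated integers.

Answer: 1 1 1

Derivation:
Line 1: ['take', 'bus', 'ant', 'dolphin'] (min_width=20, slack=2)
Line 2: ['plane', 'butter', 'leaf', 'play'] (min_width=22, slack=0)
Line 3: ['blue', 'bright', 'black'] (min_width=17, slack=5)
Line 4: ['stone', 'dolphin', 'hospital'] (min_width=22, slack=0)
Line 5: ['my', 'sleepy'] (min_width=9, slack=13)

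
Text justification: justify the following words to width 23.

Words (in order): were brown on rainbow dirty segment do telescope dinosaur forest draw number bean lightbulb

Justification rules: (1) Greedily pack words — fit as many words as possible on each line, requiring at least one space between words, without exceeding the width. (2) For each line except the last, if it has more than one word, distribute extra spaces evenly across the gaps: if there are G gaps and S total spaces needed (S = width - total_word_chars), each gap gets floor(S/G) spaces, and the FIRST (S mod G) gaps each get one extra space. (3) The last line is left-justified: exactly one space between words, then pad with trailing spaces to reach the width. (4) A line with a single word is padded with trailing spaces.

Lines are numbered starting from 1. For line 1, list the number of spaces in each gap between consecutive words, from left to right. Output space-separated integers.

Answer: 2 2 1

Derivation:
Line 1: ['were', 'brown', 'on', 'rainbow'] (min_width=21, slack=2)
Line 2: ['dirty', 'segment', 'do'] (min_width=16, slack=7)
Line 3: ['telescope', 'dinosaur'] (min_width=18, slack=5)
Line 4: ['forest', 'draw', 'number', 'bean'] (min_width=23, slack=0)
Line 5: ['lightbulb'] (min_width=9, slack=14)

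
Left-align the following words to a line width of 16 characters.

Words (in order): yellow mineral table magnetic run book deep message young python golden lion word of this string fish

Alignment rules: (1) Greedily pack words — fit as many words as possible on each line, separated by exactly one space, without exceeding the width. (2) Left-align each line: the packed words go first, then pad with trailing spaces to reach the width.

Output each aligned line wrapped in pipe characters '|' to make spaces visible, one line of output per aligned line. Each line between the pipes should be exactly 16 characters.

Line 1: ['yellow', 'mineral'] (min_width=14, slack=2)
Line 2: ['table', 'magnetic'] (min_width=14, slack=2)
Line 3: ['run', 'book', 'deep'] (min_width=13, slack=3)
Line 4: ['message', 'young'] (min_width=13, slack=3)
Line 5: ['python', 'golden'] (min_width=13, slack=3)
Line 6: ['lion', 'word', 'of'] (min_width=12, slack=4)
Line 7: ['this', 'string', 'fish'] (min_width=16, slack=0)

Answer: |yellow mineral  |
|table magnetic  |
|run book deep   |
|message young   |
|python golden   |
|lion word of    |
|this string fish|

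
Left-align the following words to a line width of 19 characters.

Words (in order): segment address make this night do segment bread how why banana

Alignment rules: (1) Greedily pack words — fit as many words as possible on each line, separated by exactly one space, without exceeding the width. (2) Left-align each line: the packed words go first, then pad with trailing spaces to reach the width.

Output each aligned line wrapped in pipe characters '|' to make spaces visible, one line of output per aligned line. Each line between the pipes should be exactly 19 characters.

Line 1: ['segment', 'address'] (min_width=15, slack=4)
Line 2: ['make', 'this', 'night', 'do'] (min_width=18, slack=1)
Line 3: ['segment', 'bread', 'how'] (min_width=17, slack=2)
Line 4: ['why', 'banana'] (min_width=10, slack=9)

Answer: |segment address    |
|make this night do |
|segment bread how  |
|why banana         |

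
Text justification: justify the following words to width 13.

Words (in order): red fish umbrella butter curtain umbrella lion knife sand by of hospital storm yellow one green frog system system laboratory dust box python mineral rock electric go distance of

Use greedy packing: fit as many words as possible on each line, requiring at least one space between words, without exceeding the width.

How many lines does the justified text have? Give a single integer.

Line 1: ['red', 'fish'] (min_width=8, slack=5)
Line 2: ['umbrella'] (min_width=8, slack=5)
Line 3: ['butter'] (min_width=6, slack=7)
Line 4: ['curtain'] (min_width=7, slack=6)
Line 5: ['umbrella', 'lion'] (min_width=13, slack=0)
Line 6: ['knife', 'sand', 'by'] (min_width=13, slack=0)
Line 7: ['of', 'hospital'] (min_width=11, slack=2)
Line 8: ['storm', 'yellow'] (min_width=12, slack=1)
Line 9: ['one', 'green'] (min_width=9, slack=4)
Line 10: ['frog', 'system'] (min_width=11, slack=2)
Line 11: ['system'] (min_width=6, slack=7)
Line 12: ['laboratory'] (min_width=10, slack=3)
Line 13: ['dust', 'box'] (min_width=8, slack=5)
Line 14: ['python'] (min_width=6, slack=7)
Line 15: ['mineral', 'rock'] (min_width=12, slack=1)
Line 16: ['electric', 'go'] (min_width=11, slack=2)
Line 17: ['distance', 'of'] (min_width=11, slack=2)
Total lines: 17

Answer: 17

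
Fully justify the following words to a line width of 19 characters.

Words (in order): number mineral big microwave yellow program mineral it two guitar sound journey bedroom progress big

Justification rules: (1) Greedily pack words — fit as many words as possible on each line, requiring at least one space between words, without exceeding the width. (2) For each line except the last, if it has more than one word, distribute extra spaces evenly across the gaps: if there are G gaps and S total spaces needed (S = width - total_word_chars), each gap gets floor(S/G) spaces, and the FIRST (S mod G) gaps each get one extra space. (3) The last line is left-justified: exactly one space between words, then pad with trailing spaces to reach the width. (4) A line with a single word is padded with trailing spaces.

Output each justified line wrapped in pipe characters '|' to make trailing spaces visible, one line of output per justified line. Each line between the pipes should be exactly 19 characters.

Answer: |number  mineral big|
|microwave    yellow|
|program  mineral it|
|two   guitar  sound|
|journey     bedroom|
|progress big       |

Derivation:
Line 1: ['number', 'mineral', 'big'] (min_width=18, slack=1)
Line 2: ['microwave', 'yellow'] (min_width=16, slack=3)
Line 3: ['program', 'mineral', 'it'] (min_width=18, slack=1)
Line 4: ['two', 'guitar', 'sound'] (min_width=16, slack=3)
Line 5: ['journey', 'bedroom'] (min_width=15, slack=4)
Line 6: ['progress', 'big'] (min_width=12, slack=7)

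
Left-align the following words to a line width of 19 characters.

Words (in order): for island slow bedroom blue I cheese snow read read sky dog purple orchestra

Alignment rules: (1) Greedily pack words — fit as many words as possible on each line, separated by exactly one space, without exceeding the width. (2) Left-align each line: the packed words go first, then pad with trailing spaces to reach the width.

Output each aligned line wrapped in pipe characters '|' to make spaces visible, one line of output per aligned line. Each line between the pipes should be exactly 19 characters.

Line 1: ['for', 'island', 'slow'] (min_width=15, slack=4)
Line 2: ['bedroom', 'blue', 'I'] (min_width=14, slack=5)
Line 3: ['cheese', 'snow', 'read'] (min_width=16, slack=3)
Line 4: ['read', 'sky', 'dog', 'purple'] (min_width=19, slack=0)
Line 5: ['orchestra'] (min_width=9, slack=10)

Answer: |for island slow    |
|bedroom blue I     |
|cheese snow read   |
|read sky dog purple|
|orchestra          |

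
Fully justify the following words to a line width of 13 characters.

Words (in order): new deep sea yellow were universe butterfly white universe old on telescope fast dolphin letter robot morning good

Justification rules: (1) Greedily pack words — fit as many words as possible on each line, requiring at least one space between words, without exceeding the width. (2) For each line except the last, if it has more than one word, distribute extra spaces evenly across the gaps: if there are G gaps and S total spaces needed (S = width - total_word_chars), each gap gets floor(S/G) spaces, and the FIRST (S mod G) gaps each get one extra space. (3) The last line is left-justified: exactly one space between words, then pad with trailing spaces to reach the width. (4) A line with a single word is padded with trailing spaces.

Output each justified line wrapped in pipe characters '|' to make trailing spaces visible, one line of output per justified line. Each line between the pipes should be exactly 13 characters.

Answer: |new  deep sea|
|yellow   were|
|universe     |
|butterfly    |
|white        |
|universe  old|
|on  telescope|
|fast  dolphin|
|letter  robot|
|morning good |

Derivation:
Line 1: ['new', 'deep', 'sea'] (min_width=12, slack=1)
Line 2: ['yellow', 'were'] (min_width=11, slack=2)
Line 3: ['universe'] (min_width=8, slack=5)
Line 4: ['butterfly'] (min_width=9, slack=4)
Line 5: ['white'] (min_width=5, slack=8)
Line 6: ['universe', 'old'] (min_width=12, slack=1)
Line 7: ['on', 'telescope'] (min_width=12, slack=1)
Line 8: ['fast', 'dolphin'] (min_width=12, slack=1)
Line 9: ['letter', 'robot'] (min_width=12, slack=1)
Line 10: ['morning', 'good'] (min_width=12, slack=1)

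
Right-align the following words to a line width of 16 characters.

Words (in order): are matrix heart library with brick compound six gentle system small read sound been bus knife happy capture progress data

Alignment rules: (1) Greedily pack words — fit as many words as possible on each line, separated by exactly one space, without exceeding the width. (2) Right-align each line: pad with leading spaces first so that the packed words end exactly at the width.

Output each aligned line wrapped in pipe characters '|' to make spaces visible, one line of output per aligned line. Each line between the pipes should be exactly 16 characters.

Answer: |are matrix heart|
|    library with|
|  brick compound|
|      six gentle|
|    system small|
| read sound been|
| bus knife happy|
|capture progress|
|            data|

Derivation:
Line 1: ['are', 'matrix', 'heart'] (min_width=16, slack=0)
Line 2: ['library', 'with'] (min_width=12, slack=4)
Line 3: ['brick', 'compound'] (min_width=14, slack=2)
Line 4: ['six', 'gentle'] (min_width=10, slack=6)
Line 5: ['system', 'small'] (min_width=12, slack=4)
Line 6: ['read', 'sound', 'been'] (min_width=15, slack=1)
Line 7: ['bus', 'knife', 'happy'] (min_width=15, slack=1)
Line 8: ['capture', 'progress'] (min_width=16, slack=0)
Line 9: ['data'] (min_width=4, slack=12)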